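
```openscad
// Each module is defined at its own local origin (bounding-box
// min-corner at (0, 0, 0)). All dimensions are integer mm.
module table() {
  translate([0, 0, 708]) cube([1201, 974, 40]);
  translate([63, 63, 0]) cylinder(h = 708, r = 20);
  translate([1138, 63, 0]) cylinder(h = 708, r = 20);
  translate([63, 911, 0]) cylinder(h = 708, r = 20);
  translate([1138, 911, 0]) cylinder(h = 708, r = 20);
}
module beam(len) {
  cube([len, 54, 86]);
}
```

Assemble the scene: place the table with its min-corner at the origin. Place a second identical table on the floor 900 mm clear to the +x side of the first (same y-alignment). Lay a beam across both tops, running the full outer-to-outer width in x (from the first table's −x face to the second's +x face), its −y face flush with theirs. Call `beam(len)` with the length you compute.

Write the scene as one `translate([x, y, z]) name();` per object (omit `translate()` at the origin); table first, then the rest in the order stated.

table();
translate([2101, 0, 0]) table();
translate([0, 0, 748]) beam(3302);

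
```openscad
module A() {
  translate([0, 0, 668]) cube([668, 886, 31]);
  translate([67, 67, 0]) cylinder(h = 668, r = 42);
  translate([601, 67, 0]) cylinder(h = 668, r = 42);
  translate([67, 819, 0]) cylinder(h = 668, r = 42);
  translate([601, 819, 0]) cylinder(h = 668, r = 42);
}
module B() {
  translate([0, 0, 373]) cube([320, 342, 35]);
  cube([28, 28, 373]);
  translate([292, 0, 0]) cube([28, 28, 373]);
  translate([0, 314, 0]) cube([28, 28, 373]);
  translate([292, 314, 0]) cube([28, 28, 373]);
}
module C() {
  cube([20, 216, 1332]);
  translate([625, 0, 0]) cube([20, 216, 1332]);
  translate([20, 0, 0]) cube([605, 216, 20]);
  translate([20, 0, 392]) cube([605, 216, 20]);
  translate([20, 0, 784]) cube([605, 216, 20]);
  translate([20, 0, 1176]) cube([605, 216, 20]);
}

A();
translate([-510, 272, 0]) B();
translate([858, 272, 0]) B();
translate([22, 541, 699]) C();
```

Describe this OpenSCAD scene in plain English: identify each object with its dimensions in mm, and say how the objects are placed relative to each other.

A is a table with a 668×886 mm rectangular top, 31 mm thick, top surface at z = 699 mm, supported by four round legs of 84 mm diameter, each leg's bounding box inset 25 mm from the nearest pair of top edges, running from the floor.

B is a four-legged stool. The seat is a 320×342×35 mm slab whose top surface is at z = 408 mm; four square legs, each 28×28 mm in cross-section, run from the floor (z = 0) to the underside of the seat, each flush with a corner of the seat.

C is an open bookshelf. Two side panels, each 20 mm thick, 216 mm deep and 1332 mm tall, stand 645 mm apart (outside-to-outside). Between them sit 4 shelves, each 20 mm thick and 216 mm deep, spanning the full gap between the sides. The bottom shelf rests on the floor (its underside at z = 0) and the clear gap between one shelf's top and the next shelf's underside is 372 mm.

Two stools sit around the table at the −x, +x sides. The bookshelf is on top of the table.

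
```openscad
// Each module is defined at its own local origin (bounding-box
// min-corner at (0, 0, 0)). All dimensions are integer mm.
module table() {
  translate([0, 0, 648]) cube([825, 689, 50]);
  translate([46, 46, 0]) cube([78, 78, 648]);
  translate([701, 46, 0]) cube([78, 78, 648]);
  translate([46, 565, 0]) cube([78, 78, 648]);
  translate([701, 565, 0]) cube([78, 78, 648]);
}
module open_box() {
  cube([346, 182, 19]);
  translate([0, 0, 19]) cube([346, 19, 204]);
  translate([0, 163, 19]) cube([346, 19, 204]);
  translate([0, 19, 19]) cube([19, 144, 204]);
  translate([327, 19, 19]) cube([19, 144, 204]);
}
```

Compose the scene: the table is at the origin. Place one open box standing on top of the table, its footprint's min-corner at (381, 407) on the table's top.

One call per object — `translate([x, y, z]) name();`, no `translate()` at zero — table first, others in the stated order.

table();
translate([381, 407, 698]) open_box();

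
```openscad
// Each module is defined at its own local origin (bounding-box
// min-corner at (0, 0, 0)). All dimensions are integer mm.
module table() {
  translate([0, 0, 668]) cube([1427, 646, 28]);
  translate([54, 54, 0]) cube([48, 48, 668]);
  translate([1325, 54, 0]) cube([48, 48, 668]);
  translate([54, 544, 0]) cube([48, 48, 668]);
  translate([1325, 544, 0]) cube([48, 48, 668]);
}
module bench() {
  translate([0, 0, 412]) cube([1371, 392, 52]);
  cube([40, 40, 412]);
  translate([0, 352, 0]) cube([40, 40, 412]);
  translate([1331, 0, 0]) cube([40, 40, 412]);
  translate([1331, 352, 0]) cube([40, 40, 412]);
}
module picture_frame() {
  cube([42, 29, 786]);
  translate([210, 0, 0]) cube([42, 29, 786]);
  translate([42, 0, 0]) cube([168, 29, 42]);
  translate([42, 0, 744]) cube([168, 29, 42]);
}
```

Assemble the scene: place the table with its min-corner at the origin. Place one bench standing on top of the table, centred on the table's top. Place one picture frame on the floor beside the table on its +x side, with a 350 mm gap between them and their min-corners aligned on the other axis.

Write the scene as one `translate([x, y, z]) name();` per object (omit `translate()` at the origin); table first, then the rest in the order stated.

table();
translate([28, 127, 696]) bench();
translate([1777, 0, 0]) picture_frame();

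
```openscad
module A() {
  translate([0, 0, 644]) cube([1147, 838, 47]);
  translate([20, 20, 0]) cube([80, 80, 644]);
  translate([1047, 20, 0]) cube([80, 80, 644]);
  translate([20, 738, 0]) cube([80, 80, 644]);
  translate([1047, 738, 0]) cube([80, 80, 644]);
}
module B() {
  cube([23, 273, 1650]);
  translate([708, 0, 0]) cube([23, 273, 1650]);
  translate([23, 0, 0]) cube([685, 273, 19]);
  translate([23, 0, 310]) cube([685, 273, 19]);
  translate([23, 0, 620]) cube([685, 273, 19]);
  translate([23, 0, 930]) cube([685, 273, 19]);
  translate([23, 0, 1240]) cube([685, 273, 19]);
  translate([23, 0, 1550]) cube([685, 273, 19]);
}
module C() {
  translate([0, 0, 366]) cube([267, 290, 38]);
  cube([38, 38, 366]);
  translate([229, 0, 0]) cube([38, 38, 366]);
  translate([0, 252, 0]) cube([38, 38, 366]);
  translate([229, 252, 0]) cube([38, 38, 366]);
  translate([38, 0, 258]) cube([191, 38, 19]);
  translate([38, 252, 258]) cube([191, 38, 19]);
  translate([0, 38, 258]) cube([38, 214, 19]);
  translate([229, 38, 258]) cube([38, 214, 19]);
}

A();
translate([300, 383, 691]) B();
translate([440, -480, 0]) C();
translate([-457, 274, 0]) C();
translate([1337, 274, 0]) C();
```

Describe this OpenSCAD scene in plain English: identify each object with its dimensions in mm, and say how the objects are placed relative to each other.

A is a rectangular dining table. The top is 1147×838×47 mm with its upper surface at z = 691 mm. It stands on four 80×80 mm square legs, each inset 20 mm from the nearest pair of top edges, running from the floor to the underside of the top.

B is a bookshelf 731 mm wide overall, 273 mm deep and 1650 mm tall. The two sides are 23 mm thick vertical panels. 6 horizontal shelves of 19 mm thickness span between the inner faces of the sides; the lowest shelf sits on the floor and shelves are stacked with a clear vertical gap of 291 mm between each pair.

C is a simple wooden stool: a rectangular seat 267 mm (x) by 290 mm (y), 38 mm thick, top face at z = 404 mm, on four square legs, each 38×38 mm in cross-section. The legs rest on z = 0, each flush with a corner of the seat. Four stretchers, 38 mm wide and 19 mm tall, connect adjacent legs with their undersides at z = 258 mm, each running between the inner faces of the legs it joins and aligned with the legs' outer faces on the other axis.

The bookshelf is on top of the table. Three stools sit around the table at the −y, −x, +x sides.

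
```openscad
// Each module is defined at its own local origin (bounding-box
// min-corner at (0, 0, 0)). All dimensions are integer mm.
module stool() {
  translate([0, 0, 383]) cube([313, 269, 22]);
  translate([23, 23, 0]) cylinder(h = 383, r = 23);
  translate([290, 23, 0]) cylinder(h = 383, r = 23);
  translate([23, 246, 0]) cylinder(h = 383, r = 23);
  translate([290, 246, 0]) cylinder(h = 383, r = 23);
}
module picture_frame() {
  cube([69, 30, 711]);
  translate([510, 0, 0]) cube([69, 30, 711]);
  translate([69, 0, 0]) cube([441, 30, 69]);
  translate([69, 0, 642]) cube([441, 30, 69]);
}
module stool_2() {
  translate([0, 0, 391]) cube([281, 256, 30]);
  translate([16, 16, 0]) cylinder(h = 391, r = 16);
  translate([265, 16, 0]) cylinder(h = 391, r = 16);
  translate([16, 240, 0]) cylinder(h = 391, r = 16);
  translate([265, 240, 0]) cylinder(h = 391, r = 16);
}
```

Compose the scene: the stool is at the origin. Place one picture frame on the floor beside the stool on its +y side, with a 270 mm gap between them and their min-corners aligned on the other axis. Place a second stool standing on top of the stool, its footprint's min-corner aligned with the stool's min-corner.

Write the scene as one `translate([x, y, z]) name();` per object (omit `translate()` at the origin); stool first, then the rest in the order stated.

stool();
translate([0, 539, 0]) picture_frame();
translate([0, 0, 405]) stool_2();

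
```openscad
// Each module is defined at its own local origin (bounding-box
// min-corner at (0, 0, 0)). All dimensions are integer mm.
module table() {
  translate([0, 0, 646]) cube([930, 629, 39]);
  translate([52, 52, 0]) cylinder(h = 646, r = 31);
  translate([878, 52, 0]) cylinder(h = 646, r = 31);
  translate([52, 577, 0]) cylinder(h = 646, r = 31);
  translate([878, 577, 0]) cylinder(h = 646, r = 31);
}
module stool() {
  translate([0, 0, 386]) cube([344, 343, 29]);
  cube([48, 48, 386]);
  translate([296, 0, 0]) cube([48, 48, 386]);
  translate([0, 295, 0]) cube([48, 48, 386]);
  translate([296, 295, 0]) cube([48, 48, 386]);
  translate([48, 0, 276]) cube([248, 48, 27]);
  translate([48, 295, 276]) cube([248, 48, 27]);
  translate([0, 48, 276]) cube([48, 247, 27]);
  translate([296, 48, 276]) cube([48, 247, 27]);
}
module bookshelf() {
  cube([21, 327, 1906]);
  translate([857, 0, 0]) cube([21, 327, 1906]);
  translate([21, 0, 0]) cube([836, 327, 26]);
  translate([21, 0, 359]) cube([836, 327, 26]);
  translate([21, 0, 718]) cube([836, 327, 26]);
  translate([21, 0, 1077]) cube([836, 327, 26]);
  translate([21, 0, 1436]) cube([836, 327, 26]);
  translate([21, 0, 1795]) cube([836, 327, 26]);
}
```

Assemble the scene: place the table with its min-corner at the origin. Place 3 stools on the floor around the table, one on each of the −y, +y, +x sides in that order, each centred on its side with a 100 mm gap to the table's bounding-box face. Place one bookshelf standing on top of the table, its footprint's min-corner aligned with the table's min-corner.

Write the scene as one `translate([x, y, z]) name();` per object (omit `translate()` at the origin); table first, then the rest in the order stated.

table();
translate([293, -443, 0]) stool();
translate([293, 729, 0]) stool();
translate([1030, 143, 0]) stool();
translate([0, 0, 685]) bookshelf();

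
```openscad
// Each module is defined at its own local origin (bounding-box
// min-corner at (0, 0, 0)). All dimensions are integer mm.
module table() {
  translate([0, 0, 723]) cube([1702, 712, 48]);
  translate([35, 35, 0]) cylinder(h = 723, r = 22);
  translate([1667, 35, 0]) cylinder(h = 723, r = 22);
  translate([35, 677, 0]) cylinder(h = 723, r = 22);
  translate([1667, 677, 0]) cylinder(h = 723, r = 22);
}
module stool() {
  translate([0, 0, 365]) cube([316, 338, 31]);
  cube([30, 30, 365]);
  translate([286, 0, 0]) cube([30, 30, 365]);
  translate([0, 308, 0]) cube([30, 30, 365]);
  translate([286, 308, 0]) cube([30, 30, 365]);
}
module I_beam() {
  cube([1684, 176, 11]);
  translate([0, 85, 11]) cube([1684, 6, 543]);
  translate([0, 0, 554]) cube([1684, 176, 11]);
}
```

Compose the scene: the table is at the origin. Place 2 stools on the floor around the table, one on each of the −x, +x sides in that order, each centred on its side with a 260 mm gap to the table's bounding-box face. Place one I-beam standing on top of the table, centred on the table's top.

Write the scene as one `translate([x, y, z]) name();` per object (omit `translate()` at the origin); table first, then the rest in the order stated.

table();
translate([-576, 187, 0]) stool();
translate([1962, 187, 0]) stool();
translate([9, 268, 771]) I_beam();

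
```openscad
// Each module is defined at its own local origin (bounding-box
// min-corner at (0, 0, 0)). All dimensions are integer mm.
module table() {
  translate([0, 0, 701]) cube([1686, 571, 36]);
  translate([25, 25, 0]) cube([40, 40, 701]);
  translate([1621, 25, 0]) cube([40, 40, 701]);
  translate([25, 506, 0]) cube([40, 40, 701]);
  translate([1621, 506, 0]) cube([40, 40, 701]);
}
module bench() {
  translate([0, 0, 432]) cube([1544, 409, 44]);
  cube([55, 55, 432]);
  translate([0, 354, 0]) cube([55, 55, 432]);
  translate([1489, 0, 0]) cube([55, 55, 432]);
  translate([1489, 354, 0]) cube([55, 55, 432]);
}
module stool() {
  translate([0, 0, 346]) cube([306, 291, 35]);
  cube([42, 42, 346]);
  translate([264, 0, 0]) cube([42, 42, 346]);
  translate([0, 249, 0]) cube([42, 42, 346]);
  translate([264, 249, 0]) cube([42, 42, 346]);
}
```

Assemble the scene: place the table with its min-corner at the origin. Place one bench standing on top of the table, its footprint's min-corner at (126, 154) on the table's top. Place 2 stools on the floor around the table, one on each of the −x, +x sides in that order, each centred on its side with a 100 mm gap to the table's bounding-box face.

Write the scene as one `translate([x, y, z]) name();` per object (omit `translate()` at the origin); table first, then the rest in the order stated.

table();
translate([126, 154, 737]) bench();
translate([-406, 140, 0]) stool();
translate([1786, 140, 0]) stool();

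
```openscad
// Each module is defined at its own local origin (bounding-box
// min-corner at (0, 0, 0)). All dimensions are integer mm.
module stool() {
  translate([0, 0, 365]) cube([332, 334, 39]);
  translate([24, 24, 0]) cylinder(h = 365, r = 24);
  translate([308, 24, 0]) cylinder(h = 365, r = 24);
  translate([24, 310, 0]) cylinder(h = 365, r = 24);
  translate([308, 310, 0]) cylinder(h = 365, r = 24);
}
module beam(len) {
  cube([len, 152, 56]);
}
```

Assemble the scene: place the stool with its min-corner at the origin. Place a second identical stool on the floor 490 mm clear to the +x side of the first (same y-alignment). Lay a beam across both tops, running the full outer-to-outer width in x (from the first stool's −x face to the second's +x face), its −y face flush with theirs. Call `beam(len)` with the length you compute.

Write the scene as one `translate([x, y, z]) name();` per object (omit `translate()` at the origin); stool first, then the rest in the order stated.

stool();
translate([822, 0, 0]) stool();
translate([0, 0, 404]) beam(1154);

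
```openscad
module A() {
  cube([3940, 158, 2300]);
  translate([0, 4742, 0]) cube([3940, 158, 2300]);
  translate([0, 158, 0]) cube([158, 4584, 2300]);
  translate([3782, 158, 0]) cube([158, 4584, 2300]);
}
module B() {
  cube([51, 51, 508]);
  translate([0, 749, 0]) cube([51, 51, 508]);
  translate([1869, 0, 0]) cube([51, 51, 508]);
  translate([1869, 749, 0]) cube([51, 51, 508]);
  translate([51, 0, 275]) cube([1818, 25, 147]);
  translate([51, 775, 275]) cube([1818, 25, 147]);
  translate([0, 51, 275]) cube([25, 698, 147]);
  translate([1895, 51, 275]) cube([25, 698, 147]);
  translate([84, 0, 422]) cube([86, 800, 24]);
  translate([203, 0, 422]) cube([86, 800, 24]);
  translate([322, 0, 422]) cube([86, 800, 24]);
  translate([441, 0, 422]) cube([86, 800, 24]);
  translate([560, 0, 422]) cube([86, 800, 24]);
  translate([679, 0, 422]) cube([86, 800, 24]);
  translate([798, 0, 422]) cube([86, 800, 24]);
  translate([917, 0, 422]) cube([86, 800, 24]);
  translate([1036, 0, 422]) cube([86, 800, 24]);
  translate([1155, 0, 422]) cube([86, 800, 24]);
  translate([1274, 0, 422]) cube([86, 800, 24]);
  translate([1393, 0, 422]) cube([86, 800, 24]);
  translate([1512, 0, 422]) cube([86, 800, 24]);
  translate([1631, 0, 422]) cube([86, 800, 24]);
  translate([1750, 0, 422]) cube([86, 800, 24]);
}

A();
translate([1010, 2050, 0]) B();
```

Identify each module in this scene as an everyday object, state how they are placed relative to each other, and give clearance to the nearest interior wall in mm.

A is a house frame. B is a bed frame. The bed frame sits inside the house frame, centred. The clearance to the nearest interior wall is 852 mm.

Clearances: x = 852, y = 1892; minimum 852 mm.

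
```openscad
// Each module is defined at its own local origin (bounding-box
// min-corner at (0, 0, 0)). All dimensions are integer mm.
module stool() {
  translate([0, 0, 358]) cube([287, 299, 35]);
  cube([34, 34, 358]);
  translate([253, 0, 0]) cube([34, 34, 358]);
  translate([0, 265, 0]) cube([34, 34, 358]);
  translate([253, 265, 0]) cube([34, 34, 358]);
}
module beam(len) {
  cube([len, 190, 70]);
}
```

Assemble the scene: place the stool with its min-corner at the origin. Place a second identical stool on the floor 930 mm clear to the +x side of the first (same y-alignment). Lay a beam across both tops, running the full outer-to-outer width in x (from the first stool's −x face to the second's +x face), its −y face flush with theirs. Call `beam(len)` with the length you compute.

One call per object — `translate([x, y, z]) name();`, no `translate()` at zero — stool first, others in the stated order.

stool();
translate([1217, 0, 0]) stool();
translate([0, 0, 393]) beam(1504);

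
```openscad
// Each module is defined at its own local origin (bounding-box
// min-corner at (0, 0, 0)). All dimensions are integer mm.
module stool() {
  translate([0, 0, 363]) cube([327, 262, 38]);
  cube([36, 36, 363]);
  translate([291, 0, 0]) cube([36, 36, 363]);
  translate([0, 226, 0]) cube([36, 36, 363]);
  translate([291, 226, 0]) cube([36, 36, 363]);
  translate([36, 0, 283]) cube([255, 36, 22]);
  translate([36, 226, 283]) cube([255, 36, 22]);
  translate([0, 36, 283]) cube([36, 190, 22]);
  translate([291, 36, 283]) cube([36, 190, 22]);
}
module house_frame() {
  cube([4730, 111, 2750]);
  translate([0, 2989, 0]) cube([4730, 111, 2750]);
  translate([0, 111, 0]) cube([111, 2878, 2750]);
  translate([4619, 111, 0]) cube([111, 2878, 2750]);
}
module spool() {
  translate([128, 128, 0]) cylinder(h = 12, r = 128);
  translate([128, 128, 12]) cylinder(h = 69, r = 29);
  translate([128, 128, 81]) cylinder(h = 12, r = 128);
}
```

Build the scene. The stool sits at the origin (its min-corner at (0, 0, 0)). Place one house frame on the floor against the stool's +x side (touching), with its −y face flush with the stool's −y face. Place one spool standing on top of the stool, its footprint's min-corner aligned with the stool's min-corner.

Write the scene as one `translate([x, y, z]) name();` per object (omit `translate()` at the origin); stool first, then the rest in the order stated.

stool();
translate([327, 0, 0]) house_frame();
translate([0, 0, 401]) spool();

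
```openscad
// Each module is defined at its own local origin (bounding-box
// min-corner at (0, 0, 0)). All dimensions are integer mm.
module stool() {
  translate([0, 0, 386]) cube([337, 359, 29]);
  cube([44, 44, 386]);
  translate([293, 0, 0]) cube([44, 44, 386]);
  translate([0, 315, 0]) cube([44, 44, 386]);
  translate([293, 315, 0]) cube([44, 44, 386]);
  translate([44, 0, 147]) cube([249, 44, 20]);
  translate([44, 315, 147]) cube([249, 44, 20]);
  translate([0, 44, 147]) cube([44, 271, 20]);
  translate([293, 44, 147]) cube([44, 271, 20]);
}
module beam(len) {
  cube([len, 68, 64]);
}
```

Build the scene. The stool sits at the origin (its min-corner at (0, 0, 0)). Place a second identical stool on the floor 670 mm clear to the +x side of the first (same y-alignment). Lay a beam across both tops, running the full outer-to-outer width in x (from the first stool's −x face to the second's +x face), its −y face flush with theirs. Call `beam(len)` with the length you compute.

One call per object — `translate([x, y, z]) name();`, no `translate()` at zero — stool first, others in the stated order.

stool();
translate([1007, 0, 0]) stool();
translate([0, 0, 415]) beam(1344);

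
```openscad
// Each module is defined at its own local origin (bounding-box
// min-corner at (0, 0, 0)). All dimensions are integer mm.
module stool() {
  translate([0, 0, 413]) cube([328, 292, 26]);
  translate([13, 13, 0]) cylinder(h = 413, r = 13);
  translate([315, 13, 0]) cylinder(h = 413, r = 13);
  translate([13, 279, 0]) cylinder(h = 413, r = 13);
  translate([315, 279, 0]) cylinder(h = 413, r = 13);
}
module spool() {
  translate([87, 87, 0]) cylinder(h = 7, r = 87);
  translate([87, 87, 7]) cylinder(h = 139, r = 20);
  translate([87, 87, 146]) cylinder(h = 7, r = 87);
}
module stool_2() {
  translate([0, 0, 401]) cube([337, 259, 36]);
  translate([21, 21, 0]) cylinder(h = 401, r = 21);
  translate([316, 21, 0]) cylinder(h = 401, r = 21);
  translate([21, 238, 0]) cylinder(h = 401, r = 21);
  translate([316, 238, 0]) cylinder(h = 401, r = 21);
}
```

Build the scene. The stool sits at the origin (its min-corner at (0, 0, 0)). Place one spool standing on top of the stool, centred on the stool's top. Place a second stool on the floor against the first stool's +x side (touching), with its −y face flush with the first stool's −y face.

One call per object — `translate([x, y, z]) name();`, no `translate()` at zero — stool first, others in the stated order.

stool();
translate([77, 59, 439]) spool();
translate([328, 0, 0]) stool_2();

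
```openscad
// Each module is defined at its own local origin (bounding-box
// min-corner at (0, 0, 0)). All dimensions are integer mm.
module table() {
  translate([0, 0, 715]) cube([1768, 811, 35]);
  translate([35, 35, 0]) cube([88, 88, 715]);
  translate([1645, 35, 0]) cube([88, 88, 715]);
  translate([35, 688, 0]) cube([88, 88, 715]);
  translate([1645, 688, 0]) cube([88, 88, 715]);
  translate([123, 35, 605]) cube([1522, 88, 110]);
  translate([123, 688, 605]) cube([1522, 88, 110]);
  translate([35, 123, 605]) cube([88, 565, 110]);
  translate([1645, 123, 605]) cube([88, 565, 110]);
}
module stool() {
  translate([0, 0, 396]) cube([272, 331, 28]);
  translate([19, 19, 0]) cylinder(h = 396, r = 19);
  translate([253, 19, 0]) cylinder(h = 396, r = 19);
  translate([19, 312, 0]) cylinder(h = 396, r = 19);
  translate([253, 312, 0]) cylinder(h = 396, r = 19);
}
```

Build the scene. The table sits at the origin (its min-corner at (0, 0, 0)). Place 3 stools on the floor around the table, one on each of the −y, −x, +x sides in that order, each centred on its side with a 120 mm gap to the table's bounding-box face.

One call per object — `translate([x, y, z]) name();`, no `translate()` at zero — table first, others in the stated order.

table();
translate([748, -451, 0]) stool();
translate([-392, 240, 0]) stool();
translate([1888, 240, 0]) stool();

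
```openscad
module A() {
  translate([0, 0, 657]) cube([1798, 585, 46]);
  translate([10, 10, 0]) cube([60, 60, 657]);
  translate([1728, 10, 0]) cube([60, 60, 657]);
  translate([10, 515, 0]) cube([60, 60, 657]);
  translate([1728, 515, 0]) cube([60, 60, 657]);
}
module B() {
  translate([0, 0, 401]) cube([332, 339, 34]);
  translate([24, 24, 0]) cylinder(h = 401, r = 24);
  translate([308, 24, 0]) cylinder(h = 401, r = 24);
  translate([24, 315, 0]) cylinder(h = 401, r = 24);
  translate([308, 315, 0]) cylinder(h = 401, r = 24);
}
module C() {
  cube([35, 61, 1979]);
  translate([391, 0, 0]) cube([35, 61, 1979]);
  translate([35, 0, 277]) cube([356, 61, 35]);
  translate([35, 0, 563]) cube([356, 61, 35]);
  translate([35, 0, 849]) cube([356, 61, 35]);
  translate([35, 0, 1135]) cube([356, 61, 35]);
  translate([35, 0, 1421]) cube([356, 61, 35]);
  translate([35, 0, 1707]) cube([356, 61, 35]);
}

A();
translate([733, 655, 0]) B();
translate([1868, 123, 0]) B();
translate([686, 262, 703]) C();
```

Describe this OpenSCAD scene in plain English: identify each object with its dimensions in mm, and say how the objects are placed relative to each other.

A is a rectangular dining table. The top is 1798×585×46 mm with its upper surface at z = 703 mm. It stands on four 60×60 mm square legs, each inset 10 mm from the nearest pair of top edges, running from the floor to the underside of the top.

B is a four-legged stool. The seat is 332×339 mm, 34 mm thick, top at z = 435 mm. It stands on four round legs, each 48 mm in diameter, from z = 0 to the seat underside, each leg's axis is inset half a diameter from the nearest pair of seat edges (so the leg's bounding box is flush with the corner).

C is a straight ladder. Two 35×61 mm vertical rails, 1979 mm tall, stand 426 mm apart (outside-to-outside) with their front faces coplanar on the −y side. 6 rungs, each 61 mm deep and 35 mm tall, span between the inner faces of the rails, front faces flush with the rails. The lowest rung's underside is at z = 277 mm and rungs are spaced 286 mm apart (underside to underside).

Two stools sit around the table at the +y, +x sides. The ladder is on top of the table, centred.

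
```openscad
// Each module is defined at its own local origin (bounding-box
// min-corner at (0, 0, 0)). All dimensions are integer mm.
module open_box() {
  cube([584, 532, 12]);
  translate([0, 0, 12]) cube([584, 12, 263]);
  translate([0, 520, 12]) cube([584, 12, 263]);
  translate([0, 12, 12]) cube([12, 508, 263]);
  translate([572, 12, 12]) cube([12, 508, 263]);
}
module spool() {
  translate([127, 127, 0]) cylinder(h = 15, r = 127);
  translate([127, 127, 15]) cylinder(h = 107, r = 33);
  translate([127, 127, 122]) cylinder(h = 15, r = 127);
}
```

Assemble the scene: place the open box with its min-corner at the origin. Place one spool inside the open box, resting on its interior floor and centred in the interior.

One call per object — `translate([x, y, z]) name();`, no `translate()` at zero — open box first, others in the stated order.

open_box();
translate([165, 139, 12]) spool();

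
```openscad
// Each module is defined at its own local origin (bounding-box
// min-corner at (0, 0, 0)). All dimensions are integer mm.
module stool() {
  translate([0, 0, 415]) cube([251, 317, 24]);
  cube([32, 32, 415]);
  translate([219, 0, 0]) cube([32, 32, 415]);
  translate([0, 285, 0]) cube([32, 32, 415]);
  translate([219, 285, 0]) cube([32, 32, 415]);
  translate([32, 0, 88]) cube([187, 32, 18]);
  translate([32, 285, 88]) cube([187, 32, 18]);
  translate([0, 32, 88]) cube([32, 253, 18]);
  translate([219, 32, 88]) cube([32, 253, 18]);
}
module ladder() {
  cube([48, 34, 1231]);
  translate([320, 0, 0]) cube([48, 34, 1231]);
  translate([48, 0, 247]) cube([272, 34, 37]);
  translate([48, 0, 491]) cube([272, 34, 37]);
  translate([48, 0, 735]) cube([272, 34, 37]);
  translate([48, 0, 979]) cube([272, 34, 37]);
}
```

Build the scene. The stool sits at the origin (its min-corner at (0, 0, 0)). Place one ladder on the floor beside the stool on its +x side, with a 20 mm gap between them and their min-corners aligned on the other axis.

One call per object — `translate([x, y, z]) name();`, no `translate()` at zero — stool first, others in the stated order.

stool();
translate([271, 0, 0]) ladder();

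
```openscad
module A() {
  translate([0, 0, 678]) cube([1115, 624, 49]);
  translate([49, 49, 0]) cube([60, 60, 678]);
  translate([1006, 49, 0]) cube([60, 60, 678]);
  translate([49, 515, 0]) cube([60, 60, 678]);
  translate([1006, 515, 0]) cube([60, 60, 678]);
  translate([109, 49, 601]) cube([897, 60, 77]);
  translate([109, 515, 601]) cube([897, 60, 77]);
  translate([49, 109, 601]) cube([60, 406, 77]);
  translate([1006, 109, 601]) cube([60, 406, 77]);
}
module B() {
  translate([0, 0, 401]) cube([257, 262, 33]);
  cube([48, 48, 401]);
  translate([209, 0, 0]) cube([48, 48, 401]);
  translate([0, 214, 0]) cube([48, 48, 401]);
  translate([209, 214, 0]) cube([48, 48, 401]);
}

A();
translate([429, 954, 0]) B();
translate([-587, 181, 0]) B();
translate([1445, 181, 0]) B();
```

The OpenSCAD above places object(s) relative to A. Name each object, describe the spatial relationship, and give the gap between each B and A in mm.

A is a table. B is a stool. Three stools sit around the table at the +y, −x, +x sides. The gap between each stool and the table is 330 mm.

Each stool's nearest face is 330 mm from the table's bounding box.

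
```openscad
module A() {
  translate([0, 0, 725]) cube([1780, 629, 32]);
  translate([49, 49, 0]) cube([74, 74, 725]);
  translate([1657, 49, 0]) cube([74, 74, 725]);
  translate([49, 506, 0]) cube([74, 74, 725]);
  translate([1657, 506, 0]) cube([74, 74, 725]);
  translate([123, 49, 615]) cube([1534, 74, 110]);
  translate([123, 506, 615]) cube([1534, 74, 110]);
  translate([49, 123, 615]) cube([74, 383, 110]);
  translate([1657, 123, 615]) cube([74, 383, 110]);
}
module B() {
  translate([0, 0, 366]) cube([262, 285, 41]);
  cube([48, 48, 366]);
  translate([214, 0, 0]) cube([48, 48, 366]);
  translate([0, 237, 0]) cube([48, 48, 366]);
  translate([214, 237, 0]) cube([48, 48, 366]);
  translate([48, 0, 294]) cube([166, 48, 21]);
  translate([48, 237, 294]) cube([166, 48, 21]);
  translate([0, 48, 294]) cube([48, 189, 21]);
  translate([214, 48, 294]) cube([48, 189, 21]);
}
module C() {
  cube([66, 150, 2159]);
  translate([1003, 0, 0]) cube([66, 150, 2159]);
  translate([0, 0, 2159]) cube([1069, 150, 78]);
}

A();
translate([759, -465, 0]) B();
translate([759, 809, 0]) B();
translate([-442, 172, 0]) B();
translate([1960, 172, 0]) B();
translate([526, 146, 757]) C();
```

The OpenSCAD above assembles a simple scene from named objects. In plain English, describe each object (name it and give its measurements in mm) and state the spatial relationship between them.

A is a rectangular dining table. The top is 1780×629×32 mm with its upper surface at z = 757 mm. It stands on four 74×74 mm square legs, each inset 49 mm from the nearest pair of top edges, running from the floor to the underside of the top. Four apron rails, 74 mm thick and 110 mm tall, run between adjacent legs with their top edges flush with the underside of the top and their outer faces flush with the legs' outer faces.

B is a simple wooden stool: a rectangular seat 262 mm (x) by 285 mm (y), 41 mm thick, top face at z = 407 mm, on four square legs, each 48×48 mm in cross-section. The legs rest on z = 0, each flush with a corner of the seat. Four stretchers, 48 mm wide and 21 mm tall, connect adjacent legs with their undersides at z = 294 mm, each running between the inner faces of the legs it joins and aligned with the legs' outer faces on the other axis.

C is a rectangular door frame: two vertical jambs of 66×150 mm section, 2159 mm tall, with a clear opening 937 mm wide between their inner faces. A header 78 mm tall and 150 mm deep lies on top of the jambs and spans the full outside width.

Four stools sit around the table at the −y, +y, −x, +x sides. The door frame is on top of the table.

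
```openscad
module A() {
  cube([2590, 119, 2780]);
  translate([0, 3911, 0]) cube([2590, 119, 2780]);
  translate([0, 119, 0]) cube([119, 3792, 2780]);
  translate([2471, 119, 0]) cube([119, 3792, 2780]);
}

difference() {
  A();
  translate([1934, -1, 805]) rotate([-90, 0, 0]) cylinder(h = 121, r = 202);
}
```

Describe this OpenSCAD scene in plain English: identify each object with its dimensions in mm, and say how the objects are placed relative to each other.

A is a box-shaped house frame (walls only): outside footprint 2590×4030 mm, wall height 2780 mm, wall thickness 119 mm. The two y-facing walls run the full x-width; the two x-facing walls fit between the inner faces of the y-facing walls.

The house frame has a circular hole of radius 202 mm through its front wall, centred at (x = 1934, z = 805).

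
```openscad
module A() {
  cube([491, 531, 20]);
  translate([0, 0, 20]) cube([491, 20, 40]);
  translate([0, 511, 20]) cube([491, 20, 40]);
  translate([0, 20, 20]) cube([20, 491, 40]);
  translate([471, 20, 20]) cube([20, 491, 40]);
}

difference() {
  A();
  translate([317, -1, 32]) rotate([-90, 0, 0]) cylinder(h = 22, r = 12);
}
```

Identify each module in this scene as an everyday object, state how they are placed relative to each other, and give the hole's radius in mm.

The subtracted cylinder has r = 12 mm.

A is an open box. The open box has a circular hole through its front wall. The hole's radius is 12 mm.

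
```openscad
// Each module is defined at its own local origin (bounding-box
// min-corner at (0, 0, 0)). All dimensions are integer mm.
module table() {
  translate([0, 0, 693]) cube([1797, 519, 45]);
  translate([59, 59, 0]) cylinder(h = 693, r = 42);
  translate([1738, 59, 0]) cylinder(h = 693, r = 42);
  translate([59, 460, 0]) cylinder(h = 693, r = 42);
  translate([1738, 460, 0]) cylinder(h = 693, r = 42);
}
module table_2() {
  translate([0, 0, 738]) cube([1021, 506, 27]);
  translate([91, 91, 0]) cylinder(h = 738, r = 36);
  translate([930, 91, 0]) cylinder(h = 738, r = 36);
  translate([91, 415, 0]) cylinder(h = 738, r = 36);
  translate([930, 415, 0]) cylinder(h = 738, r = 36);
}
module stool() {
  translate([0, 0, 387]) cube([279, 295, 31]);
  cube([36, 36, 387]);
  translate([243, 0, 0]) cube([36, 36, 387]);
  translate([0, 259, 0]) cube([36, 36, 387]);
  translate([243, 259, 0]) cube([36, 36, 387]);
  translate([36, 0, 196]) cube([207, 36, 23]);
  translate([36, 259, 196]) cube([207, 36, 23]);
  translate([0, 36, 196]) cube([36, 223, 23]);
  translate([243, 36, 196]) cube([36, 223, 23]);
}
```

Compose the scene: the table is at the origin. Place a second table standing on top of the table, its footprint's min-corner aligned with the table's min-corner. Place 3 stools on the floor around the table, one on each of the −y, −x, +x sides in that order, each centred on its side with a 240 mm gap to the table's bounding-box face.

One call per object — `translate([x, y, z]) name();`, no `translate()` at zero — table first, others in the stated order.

table();
translate([0, 0, 738]) table_2();
translate([759, -535, 0]) stool();
translate([-519, 112, 0]) stool();
translate([2037, 112, 0]) stool();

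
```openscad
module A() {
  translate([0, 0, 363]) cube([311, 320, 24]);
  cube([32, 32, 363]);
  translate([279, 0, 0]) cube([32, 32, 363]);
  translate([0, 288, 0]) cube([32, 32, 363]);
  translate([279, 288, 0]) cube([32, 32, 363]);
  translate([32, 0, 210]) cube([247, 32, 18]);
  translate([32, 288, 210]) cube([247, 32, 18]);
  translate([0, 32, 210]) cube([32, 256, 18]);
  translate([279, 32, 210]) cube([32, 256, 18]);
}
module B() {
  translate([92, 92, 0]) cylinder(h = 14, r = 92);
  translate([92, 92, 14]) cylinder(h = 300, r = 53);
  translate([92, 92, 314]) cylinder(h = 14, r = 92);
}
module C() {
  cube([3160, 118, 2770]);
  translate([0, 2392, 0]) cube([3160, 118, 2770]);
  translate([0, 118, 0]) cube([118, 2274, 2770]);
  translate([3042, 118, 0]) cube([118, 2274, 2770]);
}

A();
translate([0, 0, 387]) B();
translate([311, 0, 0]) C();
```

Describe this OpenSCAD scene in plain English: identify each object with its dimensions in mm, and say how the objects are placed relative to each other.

A is a four-legged stool. The seat is a 311×320×24 mm slab whose top surface is at z = 387 mm; four square legs, each 32×32 mm in cross-section, run from the floor (z = 0) to the underside of the seat, each flush with a corner of the seat. Four stretchers, 32 mm wide and 18 mm tall, connect adjacent legs with their undersides at z = 210 mm, each running between the inner faces of the legs it joins and aligned with the legs' outer faces on the other axis.

B is a spool: two coaxial disc flanges of radius 92 mm and thickness 14 mm, joined by a core cylinder of radius 53 mm and height 300 mm. The lower flange rests on z = 0 and the three cylinders share a vertical axis.

C is a box-shaped house frame (walls only): outside footprint 3160×2510 mm, wall height 2770 mm, wall thickness 118 mm. The two y-facing walls run the full x-width; the two x-facing walls fit between the inner faces of the y-facing walls.

The spool is on top of the stool. The house frame is against the stool's +x side, with their −y faces flush.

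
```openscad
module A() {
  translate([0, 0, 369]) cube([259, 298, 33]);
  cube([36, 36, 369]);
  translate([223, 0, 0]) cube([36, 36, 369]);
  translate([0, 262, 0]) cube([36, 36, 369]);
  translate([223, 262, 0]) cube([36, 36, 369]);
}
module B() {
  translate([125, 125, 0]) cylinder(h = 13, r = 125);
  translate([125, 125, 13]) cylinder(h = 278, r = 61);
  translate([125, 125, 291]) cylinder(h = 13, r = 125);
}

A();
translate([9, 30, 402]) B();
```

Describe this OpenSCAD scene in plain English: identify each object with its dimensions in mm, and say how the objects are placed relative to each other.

A is a simple wooden stool: a rectangular seat 259 mm (x) by 298 mm (y), 33 mm thick, top face at z = 402 mm, on four square legs, each 36×36 mm in cross-section. The legs rest on z = 0, each flush with a corner of the seat.

B is a spool: two coaxial disc flanges of radius 125 mm and thickness 13 mm, joined by a core cylinder of radius 61 mm and height 278 mm. The lower flange rests on z = 0 and the three cylinders share a vertical axis.

The spool is on top of the stool.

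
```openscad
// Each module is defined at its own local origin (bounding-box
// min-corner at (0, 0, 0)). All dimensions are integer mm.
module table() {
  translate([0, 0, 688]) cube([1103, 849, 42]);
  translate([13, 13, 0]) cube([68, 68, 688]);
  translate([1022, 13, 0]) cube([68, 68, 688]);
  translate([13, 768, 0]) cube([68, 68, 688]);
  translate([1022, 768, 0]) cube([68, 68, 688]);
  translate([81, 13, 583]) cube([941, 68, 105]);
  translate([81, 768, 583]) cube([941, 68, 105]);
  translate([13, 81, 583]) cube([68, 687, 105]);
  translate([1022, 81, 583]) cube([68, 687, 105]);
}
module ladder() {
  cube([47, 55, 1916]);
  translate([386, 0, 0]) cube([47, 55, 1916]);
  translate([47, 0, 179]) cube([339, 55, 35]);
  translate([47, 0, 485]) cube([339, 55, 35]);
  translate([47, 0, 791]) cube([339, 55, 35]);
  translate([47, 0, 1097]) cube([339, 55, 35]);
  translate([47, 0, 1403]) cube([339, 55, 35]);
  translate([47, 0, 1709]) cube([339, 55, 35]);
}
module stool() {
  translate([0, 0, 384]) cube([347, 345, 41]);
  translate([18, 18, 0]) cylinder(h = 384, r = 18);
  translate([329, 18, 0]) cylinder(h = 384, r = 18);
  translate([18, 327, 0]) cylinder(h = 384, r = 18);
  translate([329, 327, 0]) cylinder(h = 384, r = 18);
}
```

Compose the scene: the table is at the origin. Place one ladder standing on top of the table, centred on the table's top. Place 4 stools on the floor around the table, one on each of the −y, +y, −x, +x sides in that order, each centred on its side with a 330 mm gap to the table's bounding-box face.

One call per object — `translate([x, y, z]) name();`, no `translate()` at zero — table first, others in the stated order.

table();
translate([335, 397, 730]) ladder();
translate([378, -675, 0]) stool();
translate([378, 1179, 0]) stool();
translate([-677, 252, 0]) stool();
translate([1433, 252, 0]) stool();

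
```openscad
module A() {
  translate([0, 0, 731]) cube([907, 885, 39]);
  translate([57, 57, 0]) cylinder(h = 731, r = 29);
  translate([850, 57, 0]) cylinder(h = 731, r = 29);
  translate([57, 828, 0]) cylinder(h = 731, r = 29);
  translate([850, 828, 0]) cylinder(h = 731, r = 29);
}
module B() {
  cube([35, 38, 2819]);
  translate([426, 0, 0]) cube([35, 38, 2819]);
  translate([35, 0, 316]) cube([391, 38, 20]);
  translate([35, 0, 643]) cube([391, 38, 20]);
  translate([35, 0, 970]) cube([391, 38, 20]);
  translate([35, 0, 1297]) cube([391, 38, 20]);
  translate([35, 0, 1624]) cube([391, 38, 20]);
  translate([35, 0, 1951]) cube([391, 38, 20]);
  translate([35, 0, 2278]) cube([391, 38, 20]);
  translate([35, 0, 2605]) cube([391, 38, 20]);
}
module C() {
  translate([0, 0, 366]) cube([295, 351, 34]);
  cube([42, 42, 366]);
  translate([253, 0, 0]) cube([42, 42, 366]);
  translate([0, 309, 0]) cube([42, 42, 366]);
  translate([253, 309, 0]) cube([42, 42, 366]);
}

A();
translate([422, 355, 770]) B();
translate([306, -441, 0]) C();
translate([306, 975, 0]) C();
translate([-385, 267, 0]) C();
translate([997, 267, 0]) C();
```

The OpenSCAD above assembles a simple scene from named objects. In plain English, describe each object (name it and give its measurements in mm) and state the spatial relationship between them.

A is a table with a 907×885 mm rectangular top, 39 mm thick, top surface at z = 770 mm, supported by four round legs of 58 mm diameter, each leg's bounding box inset 28 mm from the nearest pair of top edges, running from the floor.

B is a straight ladder. Two 35×38 mm vertical rails, 2819 mm tall, stand 461 mm apart (outside-to-outside) with their front faces coplanar on the −y side. 8 rungs, each 38 mm deep and 20 mm tall, span between the inner faces of the rails, front faces flush with the rails. The lowest rung's underside is at z = 316 mm and rungs are spaced 327 mm apart (underside to underside).

C is a four-legged stool. The seat is a 295×351×34 mm slab whose top surface is at z = 400 mm; four square legs, each 42×42 mm in cross-section, run from the floor (z = 0) to the underside of the seat, each flush with a corner of the seat.

The ladder is on top of the table. Four stools sit around the table at the −y, +y, −x, +x sides.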